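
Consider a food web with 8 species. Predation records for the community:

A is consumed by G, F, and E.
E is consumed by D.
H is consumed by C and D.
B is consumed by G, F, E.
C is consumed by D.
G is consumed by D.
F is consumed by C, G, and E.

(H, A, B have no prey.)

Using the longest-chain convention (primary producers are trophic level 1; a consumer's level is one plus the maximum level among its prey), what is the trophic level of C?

Trophic level 3

A is a producer → level 1.
F eats A (level 1); other prey at levels: B 1 → level 2.
C eats F (level 2); other prey at levels: H 1 → level 3.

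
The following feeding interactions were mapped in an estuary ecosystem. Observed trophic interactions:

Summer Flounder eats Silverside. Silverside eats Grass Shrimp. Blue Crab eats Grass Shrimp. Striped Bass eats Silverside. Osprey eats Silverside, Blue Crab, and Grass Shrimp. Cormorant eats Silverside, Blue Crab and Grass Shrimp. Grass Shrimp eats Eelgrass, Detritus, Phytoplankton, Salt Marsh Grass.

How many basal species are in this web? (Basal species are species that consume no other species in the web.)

Basal species (no prey listed): Phytoplankton, Salt Marsh Grass, Detritus, Eelgrass.
Count: 4.

4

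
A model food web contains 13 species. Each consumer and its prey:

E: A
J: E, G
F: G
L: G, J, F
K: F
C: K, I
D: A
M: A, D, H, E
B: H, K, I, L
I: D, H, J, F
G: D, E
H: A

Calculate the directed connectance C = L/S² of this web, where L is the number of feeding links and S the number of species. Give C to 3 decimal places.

C = 0.154

The web has S = 13 species and L = 26 feeding links.
C = L / S² = 26 / 169 = 0.1538 ≈ 0.154.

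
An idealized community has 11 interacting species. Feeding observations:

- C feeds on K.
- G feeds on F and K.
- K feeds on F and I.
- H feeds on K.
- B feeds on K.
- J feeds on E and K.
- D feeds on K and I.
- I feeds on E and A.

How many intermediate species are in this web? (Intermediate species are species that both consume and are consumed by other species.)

Intermediate species (has both prey and predators): I, K.
Count: 2.

2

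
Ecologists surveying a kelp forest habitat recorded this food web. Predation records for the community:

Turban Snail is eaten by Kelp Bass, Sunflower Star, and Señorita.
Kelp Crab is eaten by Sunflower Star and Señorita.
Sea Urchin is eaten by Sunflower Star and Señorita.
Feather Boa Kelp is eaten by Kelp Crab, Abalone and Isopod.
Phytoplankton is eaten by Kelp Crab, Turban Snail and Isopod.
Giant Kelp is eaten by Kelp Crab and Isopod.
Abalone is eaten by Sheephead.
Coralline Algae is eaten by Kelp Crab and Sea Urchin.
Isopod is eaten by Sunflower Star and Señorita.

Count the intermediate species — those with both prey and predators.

5

Intermediate species (has both prey and predators): Abalone, Isopod, Turban Snail, Kelp Crab, Sea Urchin.
Count: 5.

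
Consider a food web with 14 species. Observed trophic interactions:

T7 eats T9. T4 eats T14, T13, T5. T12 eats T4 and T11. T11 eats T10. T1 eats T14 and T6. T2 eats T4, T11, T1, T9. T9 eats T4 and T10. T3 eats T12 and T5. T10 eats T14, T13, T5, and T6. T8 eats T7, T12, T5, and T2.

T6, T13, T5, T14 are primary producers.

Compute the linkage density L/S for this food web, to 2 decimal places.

L/S = 1.79

There are L = 25 links among S = 14 species.
L/S = 25/14 = 1.7857 ≈ 1.79.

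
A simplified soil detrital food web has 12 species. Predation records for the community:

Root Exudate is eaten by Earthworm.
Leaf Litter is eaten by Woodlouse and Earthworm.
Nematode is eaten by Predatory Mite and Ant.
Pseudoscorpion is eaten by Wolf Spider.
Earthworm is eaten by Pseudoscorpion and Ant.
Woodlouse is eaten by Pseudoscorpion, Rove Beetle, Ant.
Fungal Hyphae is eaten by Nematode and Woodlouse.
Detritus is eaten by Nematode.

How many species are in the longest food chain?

4 species

One longest chain: Leaf Litter → Woodlouse → Pseudoscorpion → Wolf Spider.
It has 4 species and 3 links.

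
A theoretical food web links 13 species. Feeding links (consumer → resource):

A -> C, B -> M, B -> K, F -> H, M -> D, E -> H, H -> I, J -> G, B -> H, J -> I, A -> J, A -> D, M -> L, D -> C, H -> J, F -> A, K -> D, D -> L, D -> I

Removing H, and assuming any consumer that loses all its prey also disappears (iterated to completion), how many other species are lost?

1

Remove H.
Round 1: E (all prey gone) → extinct.
No further losses. Total secondary extinctions: 1.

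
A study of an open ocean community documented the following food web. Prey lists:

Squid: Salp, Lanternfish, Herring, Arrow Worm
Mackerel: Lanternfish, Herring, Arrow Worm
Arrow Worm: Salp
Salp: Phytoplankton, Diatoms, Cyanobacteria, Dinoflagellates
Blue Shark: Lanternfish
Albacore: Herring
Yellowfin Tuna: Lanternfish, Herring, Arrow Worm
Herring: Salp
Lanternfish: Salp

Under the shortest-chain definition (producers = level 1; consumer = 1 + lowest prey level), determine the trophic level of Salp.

Trophic level 2

Phytoplankton is a producer → level 1.
Salp eats Phytoplankton → level 2.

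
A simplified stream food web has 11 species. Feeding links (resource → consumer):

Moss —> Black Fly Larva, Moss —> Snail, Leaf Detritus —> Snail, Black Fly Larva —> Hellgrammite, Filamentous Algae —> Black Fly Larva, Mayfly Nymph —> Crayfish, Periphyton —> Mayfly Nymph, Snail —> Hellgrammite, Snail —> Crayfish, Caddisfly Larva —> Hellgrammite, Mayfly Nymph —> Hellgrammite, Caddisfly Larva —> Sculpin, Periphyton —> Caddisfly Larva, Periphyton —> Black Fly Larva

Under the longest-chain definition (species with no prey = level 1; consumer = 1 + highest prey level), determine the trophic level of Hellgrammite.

Trophic level 3

Periphyton has no prey (basal) → level 1.
Black Fly Larva eats Periphyton (level 1); other prey at levels: Moss 1, Filamentous Algae 1 → level 2.
Hellgrammite eats Black Fly Larva (level 2); other prey at levels: Snail 2, Caddisfly Larva 2, Mayfly Nymph 2 → level 3.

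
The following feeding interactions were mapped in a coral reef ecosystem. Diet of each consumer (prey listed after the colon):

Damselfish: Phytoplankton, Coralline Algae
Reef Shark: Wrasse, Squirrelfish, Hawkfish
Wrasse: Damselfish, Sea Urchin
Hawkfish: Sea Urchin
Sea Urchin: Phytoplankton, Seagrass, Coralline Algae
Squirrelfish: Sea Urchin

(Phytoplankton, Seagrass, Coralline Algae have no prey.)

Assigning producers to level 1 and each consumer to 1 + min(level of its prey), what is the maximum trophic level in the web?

4

Producers (level 1): Phytoplankton, Seagrass, Coralline Algae.
Following each consumer down to its lowest-level prey: Phytoplankton → Damselfish → Wrasse → Reef Shark (levels 1 through 4).
All prey of Reef Shark (Wrasse 3, Squirrelfish 3, Hawkfish 3) are at level 3 or above, so Reef Shark is at level 1 + 3 = 4.
Every consumer has at least one prey at level 3 or below, so none exceeds level 4.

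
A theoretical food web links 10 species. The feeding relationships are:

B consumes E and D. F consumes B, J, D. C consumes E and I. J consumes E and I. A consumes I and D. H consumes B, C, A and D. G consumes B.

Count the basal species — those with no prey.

3

Basal species (no prey listed): D, E, I.
Count: 3.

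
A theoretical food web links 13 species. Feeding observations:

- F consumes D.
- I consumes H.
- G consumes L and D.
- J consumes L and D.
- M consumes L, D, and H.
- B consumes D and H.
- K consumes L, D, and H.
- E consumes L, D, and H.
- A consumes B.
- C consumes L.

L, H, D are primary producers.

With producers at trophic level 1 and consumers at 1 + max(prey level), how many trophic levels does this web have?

3

Producers (level 1): L, H, D.
H → B → A gives A level 3.
No species has a prey at level 3, so no species reaches level 4.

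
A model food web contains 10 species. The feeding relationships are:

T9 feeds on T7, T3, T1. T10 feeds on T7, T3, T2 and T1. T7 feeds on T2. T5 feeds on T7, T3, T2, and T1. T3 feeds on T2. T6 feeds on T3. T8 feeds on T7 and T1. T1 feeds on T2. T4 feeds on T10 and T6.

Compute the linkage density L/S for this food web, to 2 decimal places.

L/S = 1.90

There are L = 19 links among S = 10 species.
L/S = 19/10 = 1.9000 ≈ 1.90.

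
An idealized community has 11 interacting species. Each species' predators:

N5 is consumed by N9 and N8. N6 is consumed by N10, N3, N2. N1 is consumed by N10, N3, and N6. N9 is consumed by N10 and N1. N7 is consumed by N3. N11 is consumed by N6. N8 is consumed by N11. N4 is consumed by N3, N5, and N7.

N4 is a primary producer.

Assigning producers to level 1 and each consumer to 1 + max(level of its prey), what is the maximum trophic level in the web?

Producers (level 1): N4.
N4 → N5 → N8 → N11 → N6 → N2 gives N2 level 6.
No species has a prey at level 6, so no species reaches level 7.

6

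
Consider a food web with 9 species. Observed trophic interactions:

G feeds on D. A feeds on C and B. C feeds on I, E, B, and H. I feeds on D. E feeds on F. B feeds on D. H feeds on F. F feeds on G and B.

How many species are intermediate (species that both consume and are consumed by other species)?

Intermediate species (has both prey and predators): I, B, G, F, H, E, C.
Count: 7.

7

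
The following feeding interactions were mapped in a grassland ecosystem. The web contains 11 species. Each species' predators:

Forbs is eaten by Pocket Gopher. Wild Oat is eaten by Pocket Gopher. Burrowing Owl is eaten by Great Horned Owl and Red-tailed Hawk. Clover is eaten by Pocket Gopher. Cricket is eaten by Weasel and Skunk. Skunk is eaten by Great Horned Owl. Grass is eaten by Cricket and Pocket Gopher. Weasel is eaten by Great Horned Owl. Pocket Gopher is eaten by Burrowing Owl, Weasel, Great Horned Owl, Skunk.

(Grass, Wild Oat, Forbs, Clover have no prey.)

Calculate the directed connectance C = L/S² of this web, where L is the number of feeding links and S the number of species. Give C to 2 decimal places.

C = 0.12

The web has S = 11 species and L = 15 feeding links.
C = L / S² = 15 / 121 = 0.1240 ≈ 0.12.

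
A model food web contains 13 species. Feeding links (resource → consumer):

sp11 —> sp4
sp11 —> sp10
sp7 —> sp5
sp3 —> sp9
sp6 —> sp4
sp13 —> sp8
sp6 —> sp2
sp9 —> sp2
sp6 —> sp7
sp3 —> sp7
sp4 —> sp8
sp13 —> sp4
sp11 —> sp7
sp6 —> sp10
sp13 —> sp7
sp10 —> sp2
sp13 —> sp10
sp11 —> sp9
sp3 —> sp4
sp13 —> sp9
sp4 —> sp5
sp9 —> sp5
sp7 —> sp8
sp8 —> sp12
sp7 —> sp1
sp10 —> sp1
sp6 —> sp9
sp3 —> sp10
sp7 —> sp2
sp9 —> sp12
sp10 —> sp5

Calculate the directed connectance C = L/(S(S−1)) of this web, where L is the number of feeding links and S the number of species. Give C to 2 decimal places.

The web has S = 13 species and L = 31 feeding links.
C = L / (S(S−1)) = 31 / 156 = 0.1987 ≈ 0.20.

C = 0.20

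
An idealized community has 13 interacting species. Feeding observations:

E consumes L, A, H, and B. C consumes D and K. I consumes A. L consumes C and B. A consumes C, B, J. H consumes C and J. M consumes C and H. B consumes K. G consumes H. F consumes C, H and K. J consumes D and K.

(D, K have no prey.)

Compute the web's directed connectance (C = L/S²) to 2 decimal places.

The web has S = 13 species and L = 23 feeding links.
C = L / S² = 23 / 169 = 0.1361 ≈ 0.14.

C = 0.14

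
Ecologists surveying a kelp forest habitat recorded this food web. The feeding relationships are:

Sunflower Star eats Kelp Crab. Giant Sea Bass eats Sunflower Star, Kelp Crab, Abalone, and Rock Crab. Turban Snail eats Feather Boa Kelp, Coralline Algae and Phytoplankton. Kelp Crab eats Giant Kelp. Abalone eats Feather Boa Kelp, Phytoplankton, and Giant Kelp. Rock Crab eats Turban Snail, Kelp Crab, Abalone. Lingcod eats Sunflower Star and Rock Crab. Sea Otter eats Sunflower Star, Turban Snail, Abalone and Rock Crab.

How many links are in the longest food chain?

One longest chain: Giant Kelp → Kelp Crab → Sunflower Star → Giant Sea Bass.
It has 4 species and 3 links.

3 links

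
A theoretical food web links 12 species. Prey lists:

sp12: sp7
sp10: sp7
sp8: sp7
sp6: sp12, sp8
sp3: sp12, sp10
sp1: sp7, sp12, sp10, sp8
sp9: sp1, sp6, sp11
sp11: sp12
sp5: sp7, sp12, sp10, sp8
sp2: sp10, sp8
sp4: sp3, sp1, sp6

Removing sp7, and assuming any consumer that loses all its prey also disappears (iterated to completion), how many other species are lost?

11

Remove sp7.
Round 1: sp12 (all prey gone), sp10 (all prey gone), sp8 (all prey gone) → extinct.
Round 2: sp3 (all prey gone), sp5 (all prey gone), sp2 (all prey gone), sp1 (all prey gone), sp6 (all prey gone), sp11 (all prey gone) → extinct.
Round 3: sp4 (all prey gone), sp9 (all prey gone) → extinct.
No further losses. Total secondary extinctions: 11.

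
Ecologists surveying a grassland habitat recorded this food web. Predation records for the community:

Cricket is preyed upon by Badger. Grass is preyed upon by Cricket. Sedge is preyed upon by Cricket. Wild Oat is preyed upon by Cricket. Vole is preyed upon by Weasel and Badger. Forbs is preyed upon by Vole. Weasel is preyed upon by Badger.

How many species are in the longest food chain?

One longest chain: Forbs → Vole → Weasel → Badger.
It has 4 species and 3 links.

4 species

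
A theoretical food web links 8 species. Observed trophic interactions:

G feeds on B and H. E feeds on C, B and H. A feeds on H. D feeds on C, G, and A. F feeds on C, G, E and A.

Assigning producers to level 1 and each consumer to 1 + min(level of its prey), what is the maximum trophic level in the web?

2

Producers (level 1): B, H, C.
Following each consumer down to its lowest-level prey: C → F (levels 1 through 2).
All prey of F (C 1, E 2, A 2, G 2) are at level 1 or above, so F is at level 1 + 1 = 2.
Every consumer has at least one prey at level 1 or below, so none exceeds level 2.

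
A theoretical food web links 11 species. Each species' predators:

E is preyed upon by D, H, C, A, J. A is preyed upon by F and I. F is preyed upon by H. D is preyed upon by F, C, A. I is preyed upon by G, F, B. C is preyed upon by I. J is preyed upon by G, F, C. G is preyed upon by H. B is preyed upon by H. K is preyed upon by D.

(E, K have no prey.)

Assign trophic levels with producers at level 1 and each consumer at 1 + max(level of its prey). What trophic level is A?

E is a producer → level 1.
D eats E (level 1); other prey at levels: K 1 → level 2.
A eats D (level 2); other prey at levels: E 1 → level 3.

Trophic level 3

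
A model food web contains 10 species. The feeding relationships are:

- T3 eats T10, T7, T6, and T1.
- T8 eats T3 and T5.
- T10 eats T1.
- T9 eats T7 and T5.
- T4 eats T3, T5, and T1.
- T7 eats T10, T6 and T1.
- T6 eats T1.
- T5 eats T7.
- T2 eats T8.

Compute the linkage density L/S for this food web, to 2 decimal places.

L/S = 1.80

There are L = 18 links among S = 10 species.
L/S = 18/10 = 1.8000 ≈ 1.80.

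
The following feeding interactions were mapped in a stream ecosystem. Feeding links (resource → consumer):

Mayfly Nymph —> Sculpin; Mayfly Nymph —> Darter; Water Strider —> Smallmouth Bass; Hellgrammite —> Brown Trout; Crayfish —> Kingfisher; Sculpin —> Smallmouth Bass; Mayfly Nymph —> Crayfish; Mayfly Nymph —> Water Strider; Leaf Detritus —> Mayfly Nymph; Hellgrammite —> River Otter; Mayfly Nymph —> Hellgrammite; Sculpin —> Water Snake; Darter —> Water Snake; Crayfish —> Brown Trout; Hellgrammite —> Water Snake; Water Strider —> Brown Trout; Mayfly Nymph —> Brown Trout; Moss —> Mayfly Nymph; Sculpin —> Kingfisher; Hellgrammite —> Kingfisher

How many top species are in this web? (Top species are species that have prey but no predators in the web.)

Top species (has prey, but nothing eats it): River Otter, Brown Trout, Water Snake, Kingfisher, Smallmouth Bass.
Count: 5.

5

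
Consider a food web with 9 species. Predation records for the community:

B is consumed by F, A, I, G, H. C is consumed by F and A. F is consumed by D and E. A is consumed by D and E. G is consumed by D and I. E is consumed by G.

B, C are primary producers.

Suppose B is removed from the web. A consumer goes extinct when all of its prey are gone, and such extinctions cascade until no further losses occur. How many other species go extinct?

Remove B.
Round 1: H (all prey gone) → extinct.
No further losses. Total secondary extinctions: 1.

1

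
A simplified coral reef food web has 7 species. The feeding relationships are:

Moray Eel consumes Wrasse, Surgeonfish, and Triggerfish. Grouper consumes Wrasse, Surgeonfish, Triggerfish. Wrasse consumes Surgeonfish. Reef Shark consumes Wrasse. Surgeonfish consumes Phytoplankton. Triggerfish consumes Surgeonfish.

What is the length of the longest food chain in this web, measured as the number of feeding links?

One longest chain: Phytoplankton → Surgeonfish → Wrasse → Moray Eel.
It has 4 species and 3 links.

3 links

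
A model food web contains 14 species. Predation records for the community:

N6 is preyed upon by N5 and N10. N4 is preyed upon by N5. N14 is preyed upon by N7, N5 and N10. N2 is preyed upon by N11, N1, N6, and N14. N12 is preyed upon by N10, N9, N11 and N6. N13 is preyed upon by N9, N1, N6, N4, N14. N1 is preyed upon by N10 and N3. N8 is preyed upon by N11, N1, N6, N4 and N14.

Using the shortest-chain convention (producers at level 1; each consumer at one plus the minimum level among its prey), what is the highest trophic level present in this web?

3

Producers (level 1): N12, N13, N8, N2.
Following each consumer down to its lowest-level prey: N13 → N4 → N5 (levels 1 through 3).
All prey of N5 (N4 2, N6 2, N14 2) are at level 2 or above, so N5 is at level 1 + 2 = 3.
Every consumer has at least one prey at level 2 or below, so none exceeds level 3.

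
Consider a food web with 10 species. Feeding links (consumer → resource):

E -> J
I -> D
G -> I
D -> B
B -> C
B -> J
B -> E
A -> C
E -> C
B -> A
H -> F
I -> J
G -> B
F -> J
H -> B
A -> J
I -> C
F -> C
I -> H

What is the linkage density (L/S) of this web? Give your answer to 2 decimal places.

There are L = 19 links among S = 10 species.
L/S = 19/10 = 1.9000 ≈ 1.90.

L/S = 1.90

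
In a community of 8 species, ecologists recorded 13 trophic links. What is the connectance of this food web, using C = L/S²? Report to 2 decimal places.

C = 0.20

The web has S = 8 species and L = 13 feeding links.
C = L / S² = 13 / 64 = 0.2031 ≈ 0.20.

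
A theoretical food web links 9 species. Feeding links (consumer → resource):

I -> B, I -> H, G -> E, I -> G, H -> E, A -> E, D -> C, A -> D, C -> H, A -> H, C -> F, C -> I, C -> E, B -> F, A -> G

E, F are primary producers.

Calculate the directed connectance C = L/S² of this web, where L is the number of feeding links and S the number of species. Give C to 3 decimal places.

C = 0.185

The web has S = 9 species and L = 15 feeding links.
C = L / S² = 15 / 81 = 0.1852 ≈ 0.185.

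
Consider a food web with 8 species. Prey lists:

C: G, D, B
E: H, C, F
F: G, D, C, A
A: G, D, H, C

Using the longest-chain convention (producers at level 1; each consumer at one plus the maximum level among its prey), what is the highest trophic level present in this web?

Producers (level 1): G, D, B, H.
G → C → A → F → E gives E level 5.
No species has a prey at level 5, so no species reaches level 6.

5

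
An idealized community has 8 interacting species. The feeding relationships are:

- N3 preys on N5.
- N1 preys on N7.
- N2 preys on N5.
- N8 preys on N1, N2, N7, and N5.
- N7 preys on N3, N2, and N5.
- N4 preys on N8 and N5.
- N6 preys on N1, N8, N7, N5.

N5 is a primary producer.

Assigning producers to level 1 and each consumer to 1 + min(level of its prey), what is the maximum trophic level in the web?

3

Producers (level 1): N5.
Following each consumer down to its lowest-level prey: N5 → N7 → N1 (levels 1 through 3).
All prey of N1 (N7 2) are at level 2 or above, so N1 is at level 1 + 2 = 3.
Every consumer has at least one prey at level 2 or below, so none exceeds level 3.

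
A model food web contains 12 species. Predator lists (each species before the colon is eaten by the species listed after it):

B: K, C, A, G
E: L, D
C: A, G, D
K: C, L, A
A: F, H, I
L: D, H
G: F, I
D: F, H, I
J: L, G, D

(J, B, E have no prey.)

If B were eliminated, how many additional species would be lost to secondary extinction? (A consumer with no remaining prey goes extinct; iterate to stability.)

Remove B.
Round 1: K (all prey gone) → extinct.
Round 2: C (all prey gone) → extinct.
Round 3: A (all prey gone) → extinct.
No further losses. Total secondary extinctions: 3.

3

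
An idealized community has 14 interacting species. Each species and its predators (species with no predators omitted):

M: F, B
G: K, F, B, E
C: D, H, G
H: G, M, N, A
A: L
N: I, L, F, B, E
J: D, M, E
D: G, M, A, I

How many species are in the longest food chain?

4 species

One longest chain: C → D → G → K.
It has 4 species and 3 links.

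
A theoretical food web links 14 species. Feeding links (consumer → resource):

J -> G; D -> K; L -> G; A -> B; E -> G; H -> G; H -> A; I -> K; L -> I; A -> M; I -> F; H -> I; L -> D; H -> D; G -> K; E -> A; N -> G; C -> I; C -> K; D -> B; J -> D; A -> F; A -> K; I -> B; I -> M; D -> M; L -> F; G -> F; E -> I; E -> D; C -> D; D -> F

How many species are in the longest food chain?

One longest chain: M → I → C.
It has 3 species and 2 links.

3 species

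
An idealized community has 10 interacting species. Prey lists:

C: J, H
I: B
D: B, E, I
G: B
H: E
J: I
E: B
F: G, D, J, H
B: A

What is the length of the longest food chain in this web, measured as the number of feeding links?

4 links

One longest chain: A → B → I → J → C.
It has 5 species and 4 links.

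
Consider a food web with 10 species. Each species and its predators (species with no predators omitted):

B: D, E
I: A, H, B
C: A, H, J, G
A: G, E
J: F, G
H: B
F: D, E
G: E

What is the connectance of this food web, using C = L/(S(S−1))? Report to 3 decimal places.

C = 0.189

The web has S = 10 species and L = 17 feeding links.
C = L / (S(S−1)) = 17 / 90 = 0.1889 ≈ 0.189.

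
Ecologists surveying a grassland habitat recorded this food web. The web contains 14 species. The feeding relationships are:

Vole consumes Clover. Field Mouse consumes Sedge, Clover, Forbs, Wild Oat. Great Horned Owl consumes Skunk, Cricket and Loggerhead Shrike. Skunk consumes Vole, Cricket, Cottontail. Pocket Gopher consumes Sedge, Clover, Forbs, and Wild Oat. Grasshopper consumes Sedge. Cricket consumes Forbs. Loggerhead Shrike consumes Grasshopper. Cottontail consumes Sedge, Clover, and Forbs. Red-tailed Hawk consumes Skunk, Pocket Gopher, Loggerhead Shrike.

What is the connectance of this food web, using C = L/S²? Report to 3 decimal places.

The web has S = 14 species and L = 24 feeding links.
C = L / S² = 24 / 196 = 0.1224 ≈ 0.122.

C = 0.122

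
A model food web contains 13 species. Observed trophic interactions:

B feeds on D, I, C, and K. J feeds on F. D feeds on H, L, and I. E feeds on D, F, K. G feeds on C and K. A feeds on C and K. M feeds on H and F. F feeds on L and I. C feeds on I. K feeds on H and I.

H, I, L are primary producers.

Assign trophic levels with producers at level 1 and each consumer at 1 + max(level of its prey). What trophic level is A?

Trophic level 3

I is a producer → level 1.
C eats I → level 2.
A eats C (level 2); other prey at levels: K 2 → level 3.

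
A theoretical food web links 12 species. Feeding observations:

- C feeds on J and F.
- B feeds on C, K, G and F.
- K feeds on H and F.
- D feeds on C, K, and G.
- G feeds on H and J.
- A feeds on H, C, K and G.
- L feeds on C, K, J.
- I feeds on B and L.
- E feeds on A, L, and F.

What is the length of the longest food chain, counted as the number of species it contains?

One longest chain: F → C → L → I.
It has 4 species and 3 links.

4 species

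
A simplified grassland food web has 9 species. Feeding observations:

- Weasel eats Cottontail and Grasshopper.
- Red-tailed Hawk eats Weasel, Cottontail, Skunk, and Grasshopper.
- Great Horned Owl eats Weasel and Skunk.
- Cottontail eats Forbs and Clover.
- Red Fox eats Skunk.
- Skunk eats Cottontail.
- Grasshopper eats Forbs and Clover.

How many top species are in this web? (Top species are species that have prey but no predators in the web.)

Top species (has prey, but nothing eats it): Red-tailed Hawk, Great Horned Owl, Red Fox.
Count: 3.

3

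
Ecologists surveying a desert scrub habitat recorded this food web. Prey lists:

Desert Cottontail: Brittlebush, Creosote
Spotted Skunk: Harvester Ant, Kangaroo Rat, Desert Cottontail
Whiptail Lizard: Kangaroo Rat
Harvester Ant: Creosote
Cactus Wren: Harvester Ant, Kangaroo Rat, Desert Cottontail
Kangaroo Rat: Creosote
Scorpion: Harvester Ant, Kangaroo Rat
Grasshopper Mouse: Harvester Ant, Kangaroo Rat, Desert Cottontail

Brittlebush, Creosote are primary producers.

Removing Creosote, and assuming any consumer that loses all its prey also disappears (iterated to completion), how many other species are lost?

Remove Creosote.
Round 1: Harvester Ant (all prey gone), Kangaroo Rat (all prey gone) → extinct.
Round 2: Scorpion (all prey gone), Whiptail Lizard (all prey gone) → extinct.
No further losses. Total secondary extinctions: 4.

4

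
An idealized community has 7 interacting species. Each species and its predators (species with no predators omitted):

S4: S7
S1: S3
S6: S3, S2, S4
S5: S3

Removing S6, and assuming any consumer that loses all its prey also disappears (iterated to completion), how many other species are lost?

Remove S6.
Round 1: S2 (all prey gone), S4 (all prey gone) → extinct.
Round 2: S7 (all prey gone) → extinct.
No further losses. Total secondary extinctions: 3.

3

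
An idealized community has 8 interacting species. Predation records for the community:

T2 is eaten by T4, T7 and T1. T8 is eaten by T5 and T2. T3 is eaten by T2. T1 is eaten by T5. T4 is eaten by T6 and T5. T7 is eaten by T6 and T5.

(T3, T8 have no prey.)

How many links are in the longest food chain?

One longest chain: T3 → T2 → T4 → T6.
It has 4 species and 3 links.

3 links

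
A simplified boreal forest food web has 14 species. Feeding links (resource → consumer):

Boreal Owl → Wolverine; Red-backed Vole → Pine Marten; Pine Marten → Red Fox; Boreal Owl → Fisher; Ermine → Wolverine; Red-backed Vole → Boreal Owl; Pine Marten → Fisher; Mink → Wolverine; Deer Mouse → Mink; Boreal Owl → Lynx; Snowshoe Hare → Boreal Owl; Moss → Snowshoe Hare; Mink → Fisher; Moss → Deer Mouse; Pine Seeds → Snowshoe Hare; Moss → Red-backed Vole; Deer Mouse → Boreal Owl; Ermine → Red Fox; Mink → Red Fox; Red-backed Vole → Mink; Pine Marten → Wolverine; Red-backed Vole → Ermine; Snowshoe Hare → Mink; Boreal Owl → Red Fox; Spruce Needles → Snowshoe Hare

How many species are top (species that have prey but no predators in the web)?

4

Top species (has prey, but nothing eats it): Red Fox, Wolverine, Fisher, Lynx.
Count: 4.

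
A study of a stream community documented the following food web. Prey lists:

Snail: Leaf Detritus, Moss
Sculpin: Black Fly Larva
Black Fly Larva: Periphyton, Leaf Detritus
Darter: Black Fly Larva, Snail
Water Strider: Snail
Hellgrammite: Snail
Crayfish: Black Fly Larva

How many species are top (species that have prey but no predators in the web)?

Top species (has prey, but nothing eats it): Water Strider, Crayfish, Darter, Hellgrammite, Sculpin.
Count: 5.

5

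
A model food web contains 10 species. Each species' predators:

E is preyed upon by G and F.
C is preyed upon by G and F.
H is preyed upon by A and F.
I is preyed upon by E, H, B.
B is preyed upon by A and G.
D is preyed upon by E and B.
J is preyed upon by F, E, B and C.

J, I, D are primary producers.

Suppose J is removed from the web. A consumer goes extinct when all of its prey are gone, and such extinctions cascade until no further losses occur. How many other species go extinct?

1

Remove J.
Round 1: C (all prey gone) → extinct.
No further losses. Total secondary extinctions: 1.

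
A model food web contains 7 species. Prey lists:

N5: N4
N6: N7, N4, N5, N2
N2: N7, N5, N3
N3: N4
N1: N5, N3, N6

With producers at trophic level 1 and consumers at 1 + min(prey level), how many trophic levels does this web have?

Producers (level 1): N7, N4.
Following each consumer down to its lowest-level prey: N4 → N5 → N1 (levels 1 through 3).
All prey of N1 (N5 2, N3 2, N6 2) are at level 2 or above, so N1 is at level 1 + 2 = 3.
Every consumer has at least one prey at level 2 or below, so none exceeds level 3.

3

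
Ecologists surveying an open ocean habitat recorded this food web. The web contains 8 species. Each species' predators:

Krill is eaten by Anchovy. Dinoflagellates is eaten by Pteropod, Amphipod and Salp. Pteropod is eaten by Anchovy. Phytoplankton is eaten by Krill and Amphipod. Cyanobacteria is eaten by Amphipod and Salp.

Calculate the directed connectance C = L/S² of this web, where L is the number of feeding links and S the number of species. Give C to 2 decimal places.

The web has S = 8 species and L = 9 feeding links.
C = L / S² = 9 / 64 = 0.1406 ≈ 0.14.

C = 0.14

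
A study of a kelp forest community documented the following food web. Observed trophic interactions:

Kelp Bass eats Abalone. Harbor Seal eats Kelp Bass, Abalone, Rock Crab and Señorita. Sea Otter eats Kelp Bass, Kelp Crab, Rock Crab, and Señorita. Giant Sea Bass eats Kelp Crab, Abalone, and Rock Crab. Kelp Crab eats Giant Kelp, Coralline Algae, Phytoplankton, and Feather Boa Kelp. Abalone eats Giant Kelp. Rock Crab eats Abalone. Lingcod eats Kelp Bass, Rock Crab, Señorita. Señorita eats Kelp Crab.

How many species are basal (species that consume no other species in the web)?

4

Basal species (no prey listed): Giant Kelp, Phytoplankton, Feather Boa Kelp, Coralline Algae.
Count: 4.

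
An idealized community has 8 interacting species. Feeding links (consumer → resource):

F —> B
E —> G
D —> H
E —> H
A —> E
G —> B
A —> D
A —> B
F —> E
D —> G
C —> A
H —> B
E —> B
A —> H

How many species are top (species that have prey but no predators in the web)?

Top species (has prey, but nothing eats it): F, C.
Count: 2.

2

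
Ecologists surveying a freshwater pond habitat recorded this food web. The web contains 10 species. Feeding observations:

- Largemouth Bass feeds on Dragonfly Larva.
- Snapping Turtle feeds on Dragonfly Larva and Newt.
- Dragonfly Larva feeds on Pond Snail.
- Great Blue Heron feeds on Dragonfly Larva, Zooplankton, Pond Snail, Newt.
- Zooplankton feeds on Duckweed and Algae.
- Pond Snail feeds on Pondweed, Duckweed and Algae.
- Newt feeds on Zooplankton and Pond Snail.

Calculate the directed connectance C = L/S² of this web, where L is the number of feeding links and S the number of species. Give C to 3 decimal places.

C = 0.150

The web has S = 10 species and L = 15 feeding links.
C = L / S² = 15 / 100 = 0.1500 ≈ 0.150.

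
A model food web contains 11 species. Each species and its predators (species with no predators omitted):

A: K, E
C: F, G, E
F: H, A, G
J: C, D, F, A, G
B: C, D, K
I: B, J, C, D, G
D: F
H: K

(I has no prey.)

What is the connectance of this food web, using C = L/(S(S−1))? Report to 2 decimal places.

The web has S = 11 species and L = 23 feeding links.
C = L / (S(S−1)) = 23 / 110 = 0.2091 ≈ 0.21.

C = 0.21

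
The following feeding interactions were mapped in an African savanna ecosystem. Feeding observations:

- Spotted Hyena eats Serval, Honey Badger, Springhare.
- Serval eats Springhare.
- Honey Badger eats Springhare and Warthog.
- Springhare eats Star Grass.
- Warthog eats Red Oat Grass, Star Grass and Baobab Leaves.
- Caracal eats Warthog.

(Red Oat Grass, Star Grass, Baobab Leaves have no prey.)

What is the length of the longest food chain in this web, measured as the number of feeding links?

3 links

One longest chain: Star Grass → Springhare → Serval → Spotted Hyena.
It has 4 species and 3 links.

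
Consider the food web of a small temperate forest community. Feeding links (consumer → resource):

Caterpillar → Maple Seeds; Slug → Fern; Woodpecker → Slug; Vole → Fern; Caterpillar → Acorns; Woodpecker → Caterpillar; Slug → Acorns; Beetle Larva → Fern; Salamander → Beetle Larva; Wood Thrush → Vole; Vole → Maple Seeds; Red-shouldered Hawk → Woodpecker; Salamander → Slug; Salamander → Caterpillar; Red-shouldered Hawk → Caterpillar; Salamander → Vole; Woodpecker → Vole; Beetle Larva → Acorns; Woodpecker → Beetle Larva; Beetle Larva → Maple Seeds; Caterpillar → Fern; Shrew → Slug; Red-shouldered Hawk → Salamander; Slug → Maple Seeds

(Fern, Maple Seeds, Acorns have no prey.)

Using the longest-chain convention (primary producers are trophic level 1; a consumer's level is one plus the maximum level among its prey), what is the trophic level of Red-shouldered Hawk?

Fern is a producer → level 1.
Beetle Larva eats Fern (level 1); other prey at levels: Maple Seeds 1, Acorns 1 → level 2.
Salamander eats Beetle Larva (level 2); other prey at levels: Vole 2, Slug 2, Caterpillar 2 → level 3.
Red-shouldered Hawk eats Salamander (level 3); other prey at levels: Caterpillar 2, Woodpecker 3 → level 4.

Trophic level 4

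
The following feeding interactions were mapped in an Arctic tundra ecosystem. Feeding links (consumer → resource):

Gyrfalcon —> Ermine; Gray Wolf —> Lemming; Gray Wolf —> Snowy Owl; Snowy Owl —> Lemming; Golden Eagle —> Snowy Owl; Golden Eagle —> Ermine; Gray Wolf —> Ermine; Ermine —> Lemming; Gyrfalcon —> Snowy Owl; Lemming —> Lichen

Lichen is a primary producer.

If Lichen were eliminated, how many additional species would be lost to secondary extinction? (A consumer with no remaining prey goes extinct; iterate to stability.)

6

Remove Lichen.
Round 1: Lemming (all prey gone) → extinct.
Round 2: Ermine (all prey gone), Snowy Owl (all prey gone) → extinct.
Round 3: Gyrfalcon (all prey gone), Golden Eagle (all prey gone), Gray Wolf (all prey gone) → extinct.
No further losses. Total secondary extinctions: 6.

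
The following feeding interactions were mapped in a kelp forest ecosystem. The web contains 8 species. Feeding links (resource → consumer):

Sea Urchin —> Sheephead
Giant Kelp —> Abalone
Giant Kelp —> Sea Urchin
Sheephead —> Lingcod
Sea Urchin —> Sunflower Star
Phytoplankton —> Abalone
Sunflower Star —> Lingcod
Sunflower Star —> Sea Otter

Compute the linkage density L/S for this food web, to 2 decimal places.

L/S = 1.00

There are L = 8 links among S = 8 species.
L/S = 8/8 = 1.0000 ≈ 1.00.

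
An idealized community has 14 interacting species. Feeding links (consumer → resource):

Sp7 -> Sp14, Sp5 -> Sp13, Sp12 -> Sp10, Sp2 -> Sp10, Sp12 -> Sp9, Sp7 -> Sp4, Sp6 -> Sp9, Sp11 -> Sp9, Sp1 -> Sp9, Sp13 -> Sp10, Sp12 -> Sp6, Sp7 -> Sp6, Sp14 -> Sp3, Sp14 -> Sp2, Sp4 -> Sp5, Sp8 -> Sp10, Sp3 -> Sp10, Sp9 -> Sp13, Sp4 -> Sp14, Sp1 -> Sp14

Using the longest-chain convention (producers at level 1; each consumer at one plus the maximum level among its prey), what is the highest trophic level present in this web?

5

Producers (level 1): Sp10.
Sp10 → Sp13 → Sp9 → Sp6 → Sp12 gives Sp12 level 5.
No species has a prey at level 5, so no species reaches level 6.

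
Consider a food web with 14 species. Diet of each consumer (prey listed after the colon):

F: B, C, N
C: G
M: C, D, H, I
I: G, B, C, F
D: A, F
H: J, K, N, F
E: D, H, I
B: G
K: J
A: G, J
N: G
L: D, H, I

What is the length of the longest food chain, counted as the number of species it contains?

5 species

One longest chain: G → B → F → D → L.
It has 5 species and 4 links.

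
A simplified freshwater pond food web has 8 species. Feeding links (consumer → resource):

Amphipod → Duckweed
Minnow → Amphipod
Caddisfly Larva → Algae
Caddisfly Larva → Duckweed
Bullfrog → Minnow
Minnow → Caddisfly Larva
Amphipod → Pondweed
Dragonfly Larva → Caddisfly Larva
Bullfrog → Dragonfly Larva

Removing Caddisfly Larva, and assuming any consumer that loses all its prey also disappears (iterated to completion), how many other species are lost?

Remove Caddisfly Larva.
Round 1: Dragonfly Larva (all prey gone) → extinct.
No further losses. Total secondary extinctions: 1.

1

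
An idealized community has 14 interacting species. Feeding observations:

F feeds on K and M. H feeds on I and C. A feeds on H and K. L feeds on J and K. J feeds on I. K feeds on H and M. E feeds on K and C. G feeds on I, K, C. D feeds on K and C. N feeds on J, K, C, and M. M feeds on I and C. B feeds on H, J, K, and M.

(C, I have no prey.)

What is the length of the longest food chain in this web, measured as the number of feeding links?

One longest chain: C → M → K → G.
It has 4 species and 3 links.

3 links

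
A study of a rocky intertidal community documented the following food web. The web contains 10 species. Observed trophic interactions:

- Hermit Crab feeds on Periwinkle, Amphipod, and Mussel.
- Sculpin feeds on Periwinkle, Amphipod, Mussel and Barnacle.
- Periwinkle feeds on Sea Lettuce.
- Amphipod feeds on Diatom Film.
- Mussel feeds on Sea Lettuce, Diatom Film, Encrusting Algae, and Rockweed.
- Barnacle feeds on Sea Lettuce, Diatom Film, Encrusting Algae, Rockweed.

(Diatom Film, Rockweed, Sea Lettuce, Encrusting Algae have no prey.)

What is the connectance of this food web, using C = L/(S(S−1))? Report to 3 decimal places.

The web has S = 10 species and L = 17 feeding links.
C = L / (S(S−1)) = 17 / 90 = 0.1889 ≈ 0.189.

C = 0.189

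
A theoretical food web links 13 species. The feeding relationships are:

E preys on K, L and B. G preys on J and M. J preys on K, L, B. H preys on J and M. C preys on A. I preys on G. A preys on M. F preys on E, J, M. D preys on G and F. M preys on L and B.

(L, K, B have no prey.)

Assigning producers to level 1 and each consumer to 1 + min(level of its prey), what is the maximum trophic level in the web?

Producers (level 1): L, K, B.
Following each consumer down to its lowest-level prey: L → M → G → D (levels 1 through 4).
All prey of D (G 3, F 3) are at level 3 or above, so D is at level 1 + 3 = 4.
Every consumer has at least one prey at level 3 or below, so none exceeds level 4.

4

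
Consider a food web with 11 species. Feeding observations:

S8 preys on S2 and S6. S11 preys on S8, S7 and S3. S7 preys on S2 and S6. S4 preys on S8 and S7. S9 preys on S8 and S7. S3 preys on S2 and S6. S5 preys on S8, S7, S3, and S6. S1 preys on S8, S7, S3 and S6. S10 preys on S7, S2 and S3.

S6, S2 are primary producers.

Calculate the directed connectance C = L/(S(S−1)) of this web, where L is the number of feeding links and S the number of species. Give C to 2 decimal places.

C = 0.22

The web has S = 11 species and L = 24 feeding links.
C = L / (S(S−1)) = 24 / 110 = 0.2182 ≈ 0.22.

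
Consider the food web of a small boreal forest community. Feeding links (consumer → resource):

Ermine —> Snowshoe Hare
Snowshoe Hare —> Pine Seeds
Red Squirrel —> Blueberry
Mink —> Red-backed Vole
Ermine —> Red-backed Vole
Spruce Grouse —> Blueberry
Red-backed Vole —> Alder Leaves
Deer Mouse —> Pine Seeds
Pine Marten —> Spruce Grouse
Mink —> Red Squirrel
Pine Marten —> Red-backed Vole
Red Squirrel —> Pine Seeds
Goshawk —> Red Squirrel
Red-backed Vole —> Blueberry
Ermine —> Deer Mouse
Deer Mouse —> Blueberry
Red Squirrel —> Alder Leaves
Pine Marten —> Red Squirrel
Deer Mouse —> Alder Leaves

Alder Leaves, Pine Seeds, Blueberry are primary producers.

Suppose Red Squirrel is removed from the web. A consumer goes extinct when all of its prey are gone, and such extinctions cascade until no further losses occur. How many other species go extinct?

Remove Red Squirrel.
Round 1: Goshawk (all prey gone) → extinct.
No further losses. Total secondary extinctions: 1.

1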